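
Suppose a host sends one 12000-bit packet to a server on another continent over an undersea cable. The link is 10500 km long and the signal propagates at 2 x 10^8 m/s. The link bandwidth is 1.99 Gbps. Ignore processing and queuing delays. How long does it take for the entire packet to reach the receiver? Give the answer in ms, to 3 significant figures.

52.5 ms

Transmission delay = L/R = 12000 / 1990000000 = 0.00603015 ms.
Propagation delay = d/s = 10500000 m / 200000000 m/s = 52.5 ms.
Total = 52.5 ms.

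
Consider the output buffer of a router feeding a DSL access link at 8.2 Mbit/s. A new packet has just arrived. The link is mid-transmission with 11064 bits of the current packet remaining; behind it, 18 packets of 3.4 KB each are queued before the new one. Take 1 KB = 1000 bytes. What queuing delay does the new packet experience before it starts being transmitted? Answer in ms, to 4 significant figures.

61.06 ms

Each queued packet: L/R = 27200/8.2e+06 = 3.31707 ms.
18 queued → 59.7073 ms.
Plus remaining 11064 bits of current packet: 1.34927 ms.
Queuing delay = 61.06 ms.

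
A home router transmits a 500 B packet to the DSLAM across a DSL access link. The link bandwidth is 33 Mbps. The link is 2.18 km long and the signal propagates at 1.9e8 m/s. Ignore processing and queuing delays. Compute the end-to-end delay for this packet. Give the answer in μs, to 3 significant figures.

133 μs

L = 500 × 8 = 4000 bits.
Transmission delay = L/R = 4000 / 33000000 = 121.212 μs.
Propagation delay = d/s = 2180 m / 190000000 m/s = 11.4737 μs.
Total = 133 μs.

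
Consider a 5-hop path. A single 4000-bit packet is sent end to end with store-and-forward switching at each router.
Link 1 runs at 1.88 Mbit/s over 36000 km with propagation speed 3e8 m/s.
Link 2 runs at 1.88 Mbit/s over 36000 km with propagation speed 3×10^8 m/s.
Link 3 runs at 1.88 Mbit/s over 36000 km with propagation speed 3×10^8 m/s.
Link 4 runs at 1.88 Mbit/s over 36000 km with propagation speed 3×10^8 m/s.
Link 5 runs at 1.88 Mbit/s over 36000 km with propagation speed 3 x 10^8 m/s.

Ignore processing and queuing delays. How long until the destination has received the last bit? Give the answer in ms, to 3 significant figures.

611 ms

Transmission delay per hop = L/R = 4000/1880000 = 2.12766 ms; 5 hops → 10.6383 ms.
Propagation delays (d/s per hop): 120, 120, 120, 120, 120 ms; sum = 600 ms.
End-to-end = 611 ms.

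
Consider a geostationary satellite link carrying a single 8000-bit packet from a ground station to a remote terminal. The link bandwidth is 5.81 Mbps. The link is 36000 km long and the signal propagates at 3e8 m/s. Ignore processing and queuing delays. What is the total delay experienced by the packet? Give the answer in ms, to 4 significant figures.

Transmission delay = L/R = 8000 / 5810000 = 1.37694 ms.
Propagation delay = d/s = 36000000 m / 300000000 m/s = 120 ms.
Total = 121.4 ms.

121.4 ms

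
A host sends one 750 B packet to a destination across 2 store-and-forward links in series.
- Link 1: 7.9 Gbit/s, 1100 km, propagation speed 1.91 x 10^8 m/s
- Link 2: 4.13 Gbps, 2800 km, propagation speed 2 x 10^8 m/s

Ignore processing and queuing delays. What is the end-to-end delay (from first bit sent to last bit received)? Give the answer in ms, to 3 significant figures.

L = 750 × 8 = 6000 bits.
Transmission delays (L/R per hop): 0.000759494, 0.00145278 ms; sum = 0.00221228 ms.
Propagation delays (d/s per hop): 5.75916, 14 ms; sum = 19.7592 ms.
End-to-end = 19.8 ms.

19.8 ms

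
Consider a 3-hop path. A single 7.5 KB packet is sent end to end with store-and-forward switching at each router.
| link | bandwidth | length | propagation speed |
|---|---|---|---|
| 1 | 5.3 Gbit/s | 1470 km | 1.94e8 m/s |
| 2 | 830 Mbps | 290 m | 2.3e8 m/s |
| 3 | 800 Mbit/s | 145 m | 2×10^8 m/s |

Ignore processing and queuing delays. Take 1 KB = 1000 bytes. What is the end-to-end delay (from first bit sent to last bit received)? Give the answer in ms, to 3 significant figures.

L = 60000 bits.
Transmission delays (L/R per hop): 0.0113208, 0.0722892, 0.075 ms; sum = 0.15861 ms.
Propagation delays (d/s per hop): 7.57732, 0.00126087, 0.000725 ms; sum = 7.57931 ms.
End-to-end = 7.74 ms.

7.74 ms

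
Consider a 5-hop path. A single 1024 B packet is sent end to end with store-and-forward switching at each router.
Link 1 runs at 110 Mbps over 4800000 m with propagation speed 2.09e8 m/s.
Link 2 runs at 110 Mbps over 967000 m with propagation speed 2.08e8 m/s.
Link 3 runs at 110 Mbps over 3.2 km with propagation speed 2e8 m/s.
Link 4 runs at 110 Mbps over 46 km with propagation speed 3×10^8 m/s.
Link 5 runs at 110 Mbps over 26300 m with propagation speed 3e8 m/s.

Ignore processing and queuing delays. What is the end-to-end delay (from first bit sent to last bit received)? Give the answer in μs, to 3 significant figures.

28200 μs

L = 1024 × 8 = 8192 bits.
Transmission delay per hop = L/R = 8192/110000000 = 74.4727 μs; 5 hops → 372.364 μs.
Propagation delays (d/s per hop): 22966.5, 4649.04, 16, 153.333, 87.6667 μs; sum = 27872.5 μs.
End-to-end = 28200 μs.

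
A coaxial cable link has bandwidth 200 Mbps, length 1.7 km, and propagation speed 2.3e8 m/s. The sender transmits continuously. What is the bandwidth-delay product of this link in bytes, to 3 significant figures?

Propagation delay = 1700 / 2.3e+08 = 7.3913e-06 s.
BDP = R × t_prop = 200000000 × 7.3913e-06 = 1478.26 bits.
In bytes: 1478.26/8 = 185 bytes.

185 bytes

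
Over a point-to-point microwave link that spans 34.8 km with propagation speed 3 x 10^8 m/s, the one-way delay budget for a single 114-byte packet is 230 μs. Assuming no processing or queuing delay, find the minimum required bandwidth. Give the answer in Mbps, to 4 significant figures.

L = 912 bits.
Propagation delay = 34800 / 300000000 = 116 μs.
Transmission budget = 230 − 116 = 114 μs.
R ≥ L / t_tx = 912 bits / 0.000114 s = 8.000 Mbps.

8.000 Mbps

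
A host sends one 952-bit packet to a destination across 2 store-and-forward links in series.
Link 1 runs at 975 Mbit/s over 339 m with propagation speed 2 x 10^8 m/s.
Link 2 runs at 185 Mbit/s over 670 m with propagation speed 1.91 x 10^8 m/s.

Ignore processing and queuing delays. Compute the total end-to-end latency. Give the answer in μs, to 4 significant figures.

Transmission delays (L/R per hop): 0.97641, 5.14595 μs; sum = 6.12236 μs.
Propagation delays (d/s per hop): 1.695, 3.50785 μs; sum = 5.20285 μs.
End-to-end = 11.33 μs.

11.33 μs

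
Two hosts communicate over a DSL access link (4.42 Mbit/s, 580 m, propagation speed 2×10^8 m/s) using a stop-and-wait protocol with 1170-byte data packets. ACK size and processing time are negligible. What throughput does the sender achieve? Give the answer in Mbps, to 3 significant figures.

4.41 Mbps

t_tx = L/R = 9360/4420000 = 0.00211765 s.
t_prop = 580/200000000 = 2.9e-06 s; RTT = 5.8e-06 s.
Cycle = t_tx + RTT = 0.00212345 s.
Throughput = L / cycle = 9360 / 0.00212345 = 4.41 Mbps.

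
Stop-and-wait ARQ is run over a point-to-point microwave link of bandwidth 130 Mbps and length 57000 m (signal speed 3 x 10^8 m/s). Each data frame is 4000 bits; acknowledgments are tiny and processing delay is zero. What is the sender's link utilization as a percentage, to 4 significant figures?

7.491 %

t_tx = L/R = 4000/130000000 = 3.07692e-05 s.
t_prop = 57000/300000000 = 0.00019 s; RTT = 0.00038 s.
Cycle = t_tx + RTT = 0.000410769 s.
Utilization = t_tx / cycle = 3.07692e-05/0.000410769 = 7.491 %.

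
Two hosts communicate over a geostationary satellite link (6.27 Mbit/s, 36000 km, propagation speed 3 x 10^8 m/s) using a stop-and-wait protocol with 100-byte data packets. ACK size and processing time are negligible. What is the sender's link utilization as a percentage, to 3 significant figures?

0.0531 %

t_tx = L/R = 800/6270000 = 0.000127592 s.
t_prop = 36000000/300000000 = 0.12 s; RTT = 0.24 s.
Cycle = t_tx + RTT = 0.240128 s.
Utilization = t_tx / cycle = 0.000127592/0.240128 = 0.0531 %.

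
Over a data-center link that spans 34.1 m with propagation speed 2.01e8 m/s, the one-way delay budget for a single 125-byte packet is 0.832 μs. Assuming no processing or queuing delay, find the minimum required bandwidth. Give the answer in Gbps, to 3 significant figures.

L = 1000 bits.
Propagation delay = 34.1 / 2.01e+08 = 0.169652 μs.
Transmission budget = 0.832 − 0.169652 = 0.662348 μs.
R ≥ L / t_tx = 1000 bits / 6.62348e-07 s = 1.51 Gbps.

1.51 Gbps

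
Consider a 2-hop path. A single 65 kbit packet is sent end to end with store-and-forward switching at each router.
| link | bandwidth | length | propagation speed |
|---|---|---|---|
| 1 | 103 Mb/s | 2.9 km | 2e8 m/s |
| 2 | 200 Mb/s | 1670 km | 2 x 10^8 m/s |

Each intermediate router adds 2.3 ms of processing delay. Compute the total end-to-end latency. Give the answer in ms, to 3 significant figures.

11.6 ms

L = 65000 bits.
Transmission delays (L/R per hop): 0.631068, 0.325 ms; sum = 0.956068 ms.
Propagation delays (d/s per hop): 0.0145, 8.35 ms; sum = 8.3645 ms.
Processing at 1 router(s): 1 × 2.3 ms = 2.3 ms.
End-to-end = 11.6 ms.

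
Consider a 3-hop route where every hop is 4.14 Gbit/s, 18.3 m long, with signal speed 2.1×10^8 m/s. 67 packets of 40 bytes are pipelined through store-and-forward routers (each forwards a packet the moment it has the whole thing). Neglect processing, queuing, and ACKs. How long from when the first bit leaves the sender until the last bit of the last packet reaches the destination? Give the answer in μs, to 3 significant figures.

Per-hop transmission t_tx = L/R = 320/4.14e+09 = 0.0772947 μs.
Per-hop propagation t_prop = 18.3/210000000 = 0.0871429 μs.
Pipeline fill: first packet needs 3·t_tx to clear all hops; remaining 66 packets each add one t_tx.
Total = (3+67-1)·t_tx + 3·t_prop = 69·0.0772947 + 3·0.0871429 = 5.59 μs.

5.59 μs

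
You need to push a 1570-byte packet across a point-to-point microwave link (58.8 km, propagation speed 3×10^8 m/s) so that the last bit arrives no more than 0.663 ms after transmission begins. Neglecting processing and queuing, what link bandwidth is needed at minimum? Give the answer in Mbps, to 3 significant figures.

L = 12560 bits.
Propagation delay = 58800 / 300000000 = 0.196 ms.
Transmission budget = 0.663 − 0.196 = 0.467 ms.
R ≥ L / t_tx = 12560 bits / 0.000467 s = 26.9 Mbps.

26.9 Mbps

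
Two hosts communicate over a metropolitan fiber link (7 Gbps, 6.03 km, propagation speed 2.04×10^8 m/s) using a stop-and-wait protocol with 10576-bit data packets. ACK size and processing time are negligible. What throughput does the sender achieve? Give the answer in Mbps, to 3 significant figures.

t_tx = L/R = 10576/7000000000 = 1.51086e-06 s.
t_prop = 6030/204000000 = 2.95588e-05 s; RTT = 5.91176e-05 s.
Cycle = t_tx + RTT = 6.06285e-05 s.
Throughput = L / cycle = 10576 / 6.06285e-05 = 174 Mbps.

174 Mbps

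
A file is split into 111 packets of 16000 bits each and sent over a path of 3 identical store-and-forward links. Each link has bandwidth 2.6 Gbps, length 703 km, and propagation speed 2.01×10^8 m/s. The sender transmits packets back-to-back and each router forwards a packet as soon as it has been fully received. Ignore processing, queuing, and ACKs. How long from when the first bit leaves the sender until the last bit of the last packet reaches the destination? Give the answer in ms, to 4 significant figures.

Per-hop transmission t_tx = L/R = 16000/2600000000 = 0.00615385 ms.
Per-hop propagation t_prop = 703000/2.01e+08 = 3.49751 ms.
Pipeline fill: first packet needs 3·t_tx to clear all hops; remaining 110 packets each add one t_tx.
Total = (3+111-1)·t_tx + 3·t_prop = 113·0.00615385 + 3·3.49751 = 11.19 ms.

11.19 ms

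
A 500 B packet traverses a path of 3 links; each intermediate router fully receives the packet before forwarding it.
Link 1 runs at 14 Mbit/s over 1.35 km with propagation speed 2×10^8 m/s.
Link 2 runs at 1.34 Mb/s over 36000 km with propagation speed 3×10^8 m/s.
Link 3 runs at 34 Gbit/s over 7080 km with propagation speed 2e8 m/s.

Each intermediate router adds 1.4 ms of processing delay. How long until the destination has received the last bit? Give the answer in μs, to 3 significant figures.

161000 μs

L = 500 × 8 = 4000 bits.
Transmission delays (L/R per hop): 285.714, 2985.07, 0.117647 μs; sum = 3270.91 μs.
Propagation delays (d/s per hop): 6.75, 120000, 35400 μs; sum = 155407 μs.
Processing at 2 router(s): 2 × 1.4 ms = 2800 μs.
End-to-end = 161000 μs.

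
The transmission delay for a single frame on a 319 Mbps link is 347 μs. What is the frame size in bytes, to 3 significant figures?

13800 bytes

L = R × t_tx = 319000000 b/s × 0.000347 s = 110693 bits.
In bytes: 110693 / 8 = 13800 bytes.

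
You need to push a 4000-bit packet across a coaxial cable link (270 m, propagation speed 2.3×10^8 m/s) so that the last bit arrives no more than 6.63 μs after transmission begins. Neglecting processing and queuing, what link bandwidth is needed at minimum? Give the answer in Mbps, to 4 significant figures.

Propagation delay = 270 / 2.3e+08 = 1.17391 μs.
Transmission budget = 6.63 − 1.17391 = 5.45609 μs.
R ≥ L / t_tx = 4000 bits / 5.45609e-06 s = 733.1 Mbps.

733.1 Mbps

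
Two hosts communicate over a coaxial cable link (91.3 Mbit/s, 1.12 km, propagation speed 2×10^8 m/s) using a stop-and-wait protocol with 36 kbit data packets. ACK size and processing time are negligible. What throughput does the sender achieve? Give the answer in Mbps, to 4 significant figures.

t_tx = L/R = 36000/91300000 = 0.000394304 s.
t_prop = 1120/200000000 = 5.6e-06 s; RTT = 1.12e-05 s.
Cycle = t_tx + RTT = 0.000405504 s.
Throughput = L / cycle = 36000 / 0.000405504 = 88.78 Mbps.

88.78 Mbps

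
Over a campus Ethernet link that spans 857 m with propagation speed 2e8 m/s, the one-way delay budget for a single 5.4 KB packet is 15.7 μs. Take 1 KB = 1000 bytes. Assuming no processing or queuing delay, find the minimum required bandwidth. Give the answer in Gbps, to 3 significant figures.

3.78 Gbps

L = 43200 bits.
Propagation delay = 857 / 200000000 = 4.285 μs.
Transmission budget = 15.7 − 4.285 = 11.415 μs.
R ≥ L / t_tx = 43200 bits / 1.1415e-05 s = 3.78 Gbps.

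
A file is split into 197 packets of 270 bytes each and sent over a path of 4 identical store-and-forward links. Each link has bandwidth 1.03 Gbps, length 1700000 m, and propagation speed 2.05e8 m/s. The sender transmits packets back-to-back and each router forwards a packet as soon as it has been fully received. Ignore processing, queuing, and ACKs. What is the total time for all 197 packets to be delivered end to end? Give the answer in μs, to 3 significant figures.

Per-hop transmission t_tx = L/R = 2160/1030000000 = 2.09709 μs.
Per-hop propagation t_prop = 1700000/2.05e+08 = 8292.68 μs.
Pipeline fill: first packet needs 4·t_tx to clear all hops; remaining 196 packets each add one t_tx.
Total = (4+197-1)·t_tx + 4·t_prop = 200·2.09709 + 4·8292.68 = 33600 μs.

33600 μs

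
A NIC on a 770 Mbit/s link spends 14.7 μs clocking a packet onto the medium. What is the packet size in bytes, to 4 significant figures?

1415 bytes

L = R × t_tx = 770000000 b/s × 1.47e-05 s = 11319 bits.
In bytes: 11319 / 8 = 1415 bytes.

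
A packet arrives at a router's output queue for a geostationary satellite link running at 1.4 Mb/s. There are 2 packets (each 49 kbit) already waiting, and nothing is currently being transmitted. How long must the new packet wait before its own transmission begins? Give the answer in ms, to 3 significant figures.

Each queued packet: L/R = 49000/1400000 = 35 ms.
2 queued → 70 ms.
Queuing delay = 70.0 ms.

70.0 ms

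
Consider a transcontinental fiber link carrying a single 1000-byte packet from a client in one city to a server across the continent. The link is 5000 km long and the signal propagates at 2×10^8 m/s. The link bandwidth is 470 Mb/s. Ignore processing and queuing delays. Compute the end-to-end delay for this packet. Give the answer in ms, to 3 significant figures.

25.0 ms

L = 1000 × 8 = 8000 bits.
Transmission delay = L/R = 8000 / 470000000 = 0.0170213 ms.
Propagation delay = d/s = 5000000 m / 200000000 m/s = 25 ms.
Total = 25.0 ms.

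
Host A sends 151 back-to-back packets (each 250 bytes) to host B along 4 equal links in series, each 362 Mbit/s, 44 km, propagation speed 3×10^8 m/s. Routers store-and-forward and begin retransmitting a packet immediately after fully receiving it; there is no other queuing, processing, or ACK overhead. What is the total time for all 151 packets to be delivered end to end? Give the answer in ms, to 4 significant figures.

1.437 ms

Per-hop transmission t_tx = L/R = 2000/362000000 = 0.00552486 ms.
Per-hop propagation t_prop = 44000/300000000 = 0.146667 ms.
Pipeline fill: first packet needs 4·t_tx to clear all hops; remaining 150 packets each add one t_tx.
Total = (4+151-1)·t_tx + 4·t_prop = 154·0.00552486 + 4·0.146667 = 1.437 ms.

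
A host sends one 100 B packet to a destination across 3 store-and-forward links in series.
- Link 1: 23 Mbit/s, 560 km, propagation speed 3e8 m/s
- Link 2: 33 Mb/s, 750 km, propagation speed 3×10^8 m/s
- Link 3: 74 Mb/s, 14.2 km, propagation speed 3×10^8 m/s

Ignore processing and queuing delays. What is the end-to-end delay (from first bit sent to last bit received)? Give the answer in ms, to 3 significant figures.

L = 100 × 8 = 800 bits.
Transmission delays (L/R per hop): 0.0347826, 0.0242424, 0.0108108 ms; sum = 0.0698358 ms.
Propagation delays (d/s per hop): 1.86667, 2.5, 0.0473333 ms; sum = 4.414 ms.
End-to-end = 4.48 ms.

4.48 ms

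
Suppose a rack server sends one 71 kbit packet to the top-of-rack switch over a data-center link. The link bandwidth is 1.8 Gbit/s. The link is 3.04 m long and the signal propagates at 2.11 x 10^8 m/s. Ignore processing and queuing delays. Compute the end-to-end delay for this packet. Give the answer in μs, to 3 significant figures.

L = 71000 bits.
Transmission delay = L/R = 71000 / 1800000000 = 39.4444 μs.
Propagation delay = d/s = 3.04 m / 211000000 m/s = 0.0144076 μs.
Total = 39.5 μs.

39.5 μs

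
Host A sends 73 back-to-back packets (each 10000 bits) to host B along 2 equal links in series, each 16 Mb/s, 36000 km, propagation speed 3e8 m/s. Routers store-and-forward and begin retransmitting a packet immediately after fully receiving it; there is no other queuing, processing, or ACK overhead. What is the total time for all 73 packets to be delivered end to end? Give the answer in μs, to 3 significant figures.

286000 μs

Per-hop transmission t_tx = L/R = 10000/16000000 = 625 μs.
Per-hop propagation t_prop = 36000000/300000000 = 120000 μs.
Pipeline fill: first packet needs 2·t_tx to clear all hops; remaining 72 packets each add one t_tx.
Total = (2+73-1)·t_tx + 2·t_prop = 74·625 + 2·120000 = 286000 μs.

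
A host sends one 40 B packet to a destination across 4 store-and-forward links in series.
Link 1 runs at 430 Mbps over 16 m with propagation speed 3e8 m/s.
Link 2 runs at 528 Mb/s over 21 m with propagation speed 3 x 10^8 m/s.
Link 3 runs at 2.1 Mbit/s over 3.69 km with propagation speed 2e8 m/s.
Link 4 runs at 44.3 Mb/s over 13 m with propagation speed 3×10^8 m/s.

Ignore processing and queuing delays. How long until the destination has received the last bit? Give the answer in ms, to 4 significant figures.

L = 40 × 8 = 320 bits.
Transmission delays (L/R per hop): 0.000744186, 0.000606061, 0.152381, 0.00722348 ms; sum = 0.160955 ms.
Propagation delays (d/s per hop): 5.33333e-05, 7e-05, 0.01845, 4.33333e-05 ms; sum = 0.0186167 ms.
End-to-end = 0.1796 ms.

0.1796 ms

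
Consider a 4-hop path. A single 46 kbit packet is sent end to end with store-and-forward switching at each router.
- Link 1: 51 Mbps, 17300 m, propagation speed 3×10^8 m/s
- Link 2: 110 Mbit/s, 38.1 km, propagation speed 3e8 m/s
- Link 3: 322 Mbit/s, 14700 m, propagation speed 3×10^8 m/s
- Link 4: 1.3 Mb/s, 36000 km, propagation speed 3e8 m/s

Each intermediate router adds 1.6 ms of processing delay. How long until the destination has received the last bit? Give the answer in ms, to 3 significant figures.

162 ms

L = 46000 bits.
Transmission delays (L/R per hop): 0.901961, 0.418182, 0.142857, 35.3846 ms; sum = 36.8476 ms.
Propagation delays (d/s per hop): 0.0576667, 0.127, 0.049, 120 ms; sum = 120.234 ms.
Processing at 3 router(s): 3 × 1.6 ms = 4.8 ms.
End-to-end = 162 ms.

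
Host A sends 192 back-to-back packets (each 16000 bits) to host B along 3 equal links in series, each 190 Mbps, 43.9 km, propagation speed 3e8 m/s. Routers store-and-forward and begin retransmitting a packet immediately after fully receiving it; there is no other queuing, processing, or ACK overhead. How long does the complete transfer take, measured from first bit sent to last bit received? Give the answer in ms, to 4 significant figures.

Per-hop transmission t_tx = L/R = 16000/190000000 = 0.0842105 ms.
Per-hop propagation t_prop = 43900/300000000 = 0.146333 ms.
Pipeline fill: first packet needs 3·t_tx to clear all hops; remaining 191 packets each add one t_tx.
Total = (3+192-1)·t_tx + 3·t_prop = 194·0.0842105 + 3·0.146333 = 16.78 ms.

16.78 ms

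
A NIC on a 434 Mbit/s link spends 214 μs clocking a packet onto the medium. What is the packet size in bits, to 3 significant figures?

L = R × t_tx = 434000000 b/s × 0.000214 s = 92876 bits.

92900 bits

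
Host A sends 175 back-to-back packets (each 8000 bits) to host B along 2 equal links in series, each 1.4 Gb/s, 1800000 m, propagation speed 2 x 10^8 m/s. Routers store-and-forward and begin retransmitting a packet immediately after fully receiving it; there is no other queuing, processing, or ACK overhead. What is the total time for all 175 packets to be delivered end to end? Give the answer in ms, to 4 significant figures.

19.01 ms

Per-hop transmission t_tx = L/R = 8000/1400000000 = 0.00571429 ms.
Per-hop propagation t_prop = 1800000/200000000 = 9 ms.
Pipeline fill: first packet needs 2·t_tx to clear all hops; remaining 174 packets each add one t_tx.
Total = (2+175-1)·t_tx + 2·t_prop = 176·0.00571429 + 2·9 = 19.01 ms.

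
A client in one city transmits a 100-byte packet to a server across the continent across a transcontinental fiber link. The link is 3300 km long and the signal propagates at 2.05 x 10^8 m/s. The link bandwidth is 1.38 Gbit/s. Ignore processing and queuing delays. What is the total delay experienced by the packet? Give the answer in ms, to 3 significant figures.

16.1 ms

L = 100 × 8 = 800 bits.
Transmission delay = L/R = 800 / 1380000000 = 0.00057971 ms.
Propagation delay = d/s = 3300000 m / 2.05e+08 m/s = 16.0976 ms.
Total = 16.1 ms.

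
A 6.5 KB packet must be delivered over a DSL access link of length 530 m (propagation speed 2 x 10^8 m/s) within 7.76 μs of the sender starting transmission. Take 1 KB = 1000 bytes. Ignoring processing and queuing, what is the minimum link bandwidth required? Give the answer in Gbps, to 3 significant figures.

L = 52000 bits.
Propagation delay = 530 / 200000000 = 2.65 μs.
Transmission budget = 7.76 − 2.65 = 5.11 μs.
R ≥ L / t_tx = 52000 bits / 5.11e-06 s = 10.2 Gbps.

10.2 Gbps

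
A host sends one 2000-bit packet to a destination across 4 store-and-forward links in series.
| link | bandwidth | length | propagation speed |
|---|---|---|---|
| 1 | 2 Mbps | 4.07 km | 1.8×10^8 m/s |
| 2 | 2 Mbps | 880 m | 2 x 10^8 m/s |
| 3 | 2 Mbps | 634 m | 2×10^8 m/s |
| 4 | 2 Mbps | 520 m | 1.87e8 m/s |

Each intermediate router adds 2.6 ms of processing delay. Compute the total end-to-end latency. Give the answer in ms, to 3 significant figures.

11.8 ms

Transmission delay per hop = L/R = 2000/2000000 = 1 ms; 4 hops → 4 ms.
Propagation delays (d/s per hop): 0.0226111, 0.0044, 0.00317, 0.00278075 ms; sum = 0.0329619 ms.
Processing at 3 router(s): 3 × 2.6 ms = 7.8 ms.
End-to-end = 11.8 ms.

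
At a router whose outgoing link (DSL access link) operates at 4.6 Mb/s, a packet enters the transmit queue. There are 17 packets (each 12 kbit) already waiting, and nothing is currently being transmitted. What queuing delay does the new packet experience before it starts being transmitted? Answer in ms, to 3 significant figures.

Each queued packet: L/R = 12000/4600000 = 2.6087 ms.
17 queued → 44.3478 ms.
Queuing delay = 44.3 ms.

44.3 ms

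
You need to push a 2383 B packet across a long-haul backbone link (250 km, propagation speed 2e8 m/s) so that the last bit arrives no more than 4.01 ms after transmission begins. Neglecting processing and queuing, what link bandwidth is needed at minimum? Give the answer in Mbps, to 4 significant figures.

6.907 Mbps

L = 19064 bits.
Propagation delay = 250000 / 200000000 = 1.25 ms.
Transmission budget = 4.01 − 1.25 = 2.76 ms.
R ≥ L / t_tx = 19064 bits / 0.00276 s = 6.907 Mbps.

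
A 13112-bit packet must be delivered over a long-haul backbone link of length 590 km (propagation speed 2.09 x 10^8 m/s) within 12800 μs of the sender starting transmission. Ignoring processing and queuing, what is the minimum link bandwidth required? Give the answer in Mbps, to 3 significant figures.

Propagation delay = 590000 / 209000000 = 2822.97 μs.
Transmission budget = 12800 − 2822.97 = 9977.03 μs.
R ≥ L / t_tx = 13112 bits / 0.00997703 s = 1.31 Mbps.

1.31 Mbps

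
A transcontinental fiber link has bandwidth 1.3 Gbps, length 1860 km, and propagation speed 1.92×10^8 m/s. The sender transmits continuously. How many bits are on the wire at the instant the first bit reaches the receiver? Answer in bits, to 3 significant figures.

Propagation delay = 1860000 / 192000000 = 0.0096875 s.
BDP = R × t_prop = 1300000000 × 0.0096875 = 12593800 bits.

12600000 bits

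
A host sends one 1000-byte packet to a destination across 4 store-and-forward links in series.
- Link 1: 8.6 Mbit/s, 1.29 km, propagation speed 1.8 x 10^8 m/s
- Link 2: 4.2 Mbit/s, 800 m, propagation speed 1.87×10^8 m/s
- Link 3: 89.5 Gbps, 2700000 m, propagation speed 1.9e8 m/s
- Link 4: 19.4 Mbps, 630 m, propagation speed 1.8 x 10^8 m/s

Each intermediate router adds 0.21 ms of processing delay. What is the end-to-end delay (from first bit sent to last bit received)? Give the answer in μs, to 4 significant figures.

L = 1000 × 8 = 8000 bits.
Transmission delays (L/R per hop): 930.233, 1904.76, 0.0893855, 412.371 μs; sum = 3247.45 μs.
Propagation delays (d/s per hop): 7.16667, 4.27807, 14210.5, 3.5 μs; sum = 14225.5 μs.
Processing at 3 router(s): 3 × 0.21 ms = 630 μs.
End-to-end = 18100 μs.

18100 μs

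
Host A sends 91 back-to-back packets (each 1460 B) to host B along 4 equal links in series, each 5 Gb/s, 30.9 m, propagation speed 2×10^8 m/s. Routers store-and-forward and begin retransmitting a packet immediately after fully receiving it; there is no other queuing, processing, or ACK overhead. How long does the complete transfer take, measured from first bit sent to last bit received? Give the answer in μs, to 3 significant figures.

220 μs

Per-hop transmission t_tx = L/R = 11680/5000000000 = 2.336 μs.
Per-hop propagation t_prop = 30.9/200000000 = 0.1545 μs.
Pipeline fill: first packet needs 4·t_tx to clear all hops; remaining 90 packets each add one t_tx.
Total = (4+91-1)·t_tx + 4·t_prop = 94·2.336 + 4·0.1545 = 220 μs.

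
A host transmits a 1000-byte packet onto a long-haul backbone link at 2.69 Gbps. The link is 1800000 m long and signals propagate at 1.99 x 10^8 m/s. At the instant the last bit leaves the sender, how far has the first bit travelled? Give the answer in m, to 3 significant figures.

592 m

t_tx = L/R = 8000/2690000000 = 2.97398e-06 s.
Distance = s × t_tx = 199000000 × 2.97398e-06 = 592 m.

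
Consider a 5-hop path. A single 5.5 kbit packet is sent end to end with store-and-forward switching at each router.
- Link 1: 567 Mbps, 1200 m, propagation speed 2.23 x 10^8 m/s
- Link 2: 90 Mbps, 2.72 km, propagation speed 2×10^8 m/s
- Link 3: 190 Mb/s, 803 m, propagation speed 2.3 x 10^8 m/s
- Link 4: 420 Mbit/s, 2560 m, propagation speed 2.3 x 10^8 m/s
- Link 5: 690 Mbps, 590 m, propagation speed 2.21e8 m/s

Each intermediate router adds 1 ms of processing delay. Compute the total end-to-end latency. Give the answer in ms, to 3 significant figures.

L = 5500 bits.
Transmission delays (L/R per hop): 0.00970018, 0.0611111, 0.0289474, 0.0130952, 0.00797101 ms; sum = 0.120825 ms.
Propagation delays (d/s per hop): 0.00538117, 0.0136, 0.0034913, 0.0111304, 0.00266968 ms; sum = 0.0362726 ms.
Processing at 4 router(s): 4 × 1 ms = 4 ms.
End-to-end = 4.16 ms.

4.16 ms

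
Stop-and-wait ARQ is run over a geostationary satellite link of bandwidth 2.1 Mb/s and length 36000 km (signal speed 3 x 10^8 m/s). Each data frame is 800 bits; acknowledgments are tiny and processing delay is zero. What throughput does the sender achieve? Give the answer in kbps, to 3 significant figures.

t_tx = L/R = 800/2100000 = 0.000380952 s.
t_prop = 36000000/300000000 = 0.12 s; RTT = 0.24 s.
Cycle = t_tx + RTT = 0.240381 s.
Throughput = L / cycle = 800 / 0.240381 = 3.33 kbps.

3.33 kbps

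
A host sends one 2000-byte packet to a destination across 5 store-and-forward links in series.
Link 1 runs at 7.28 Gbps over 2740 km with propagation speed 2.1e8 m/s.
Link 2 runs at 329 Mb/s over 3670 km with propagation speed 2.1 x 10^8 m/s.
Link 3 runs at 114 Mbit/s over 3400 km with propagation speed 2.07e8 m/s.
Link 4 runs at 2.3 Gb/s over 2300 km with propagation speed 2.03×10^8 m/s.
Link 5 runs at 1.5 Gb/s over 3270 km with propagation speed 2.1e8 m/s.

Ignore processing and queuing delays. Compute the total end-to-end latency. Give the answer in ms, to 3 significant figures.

74.1 ms

L = 2000 × 8 = 16000 bits.
Transmission delays (L/R per hop): 0.0021978, 0.0486322, 0.140351, 0.00695652, 0.0106667 ms; sum = 0.208804 ms.
Propagation delays (d/s per hop): 13.0476, 17.4762, 16.4251, 11.33, 15.5714 ms; sum = 73.8504 ms.
End-to-end = 74.1 ms.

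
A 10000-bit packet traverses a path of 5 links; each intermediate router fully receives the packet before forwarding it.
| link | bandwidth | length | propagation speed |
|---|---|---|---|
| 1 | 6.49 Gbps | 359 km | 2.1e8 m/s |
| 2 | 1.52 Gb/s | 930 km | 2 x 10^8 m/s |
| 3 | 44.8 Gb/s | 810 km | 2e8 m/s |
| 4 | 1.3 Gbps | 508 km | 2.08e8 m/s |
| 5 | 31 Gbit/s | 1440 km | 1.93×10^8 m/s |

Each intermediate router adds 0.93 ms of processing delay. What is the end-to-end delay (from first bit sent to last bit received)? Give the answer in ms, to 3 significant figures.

Transmission delays (L/R per hop): 0.00154083, 0.00657895, 0.000223214, 0.00769231, 0.000322581 ms; sum = 0.0163579 ms.
Propagation delays (d/s per hop): 1.70952, 4.65, 4.05, 2.44231, 7.46114 ms; sum = 20.313 ms.
Processing at 4 router(s): 4 × 0.93 ms = 3.72 ms.
End-to-end = 24.0 ms.

24.0 ms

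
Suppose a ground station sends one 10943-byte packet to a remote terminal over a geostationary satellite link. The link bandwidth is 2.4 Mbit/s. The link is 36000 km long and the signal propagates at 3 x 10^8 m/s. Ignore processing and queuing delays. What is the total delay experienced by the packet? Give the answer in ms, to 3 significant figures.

L = 10943 × 8 = 87544 bits.
Transmission delay = L/R = 87544 / 2400000 = 36.4767 ms.
Propagation delay = d/s = 36000000 m / 300000000 m/s = 120 ms.
Total = 156 ms.

156 ms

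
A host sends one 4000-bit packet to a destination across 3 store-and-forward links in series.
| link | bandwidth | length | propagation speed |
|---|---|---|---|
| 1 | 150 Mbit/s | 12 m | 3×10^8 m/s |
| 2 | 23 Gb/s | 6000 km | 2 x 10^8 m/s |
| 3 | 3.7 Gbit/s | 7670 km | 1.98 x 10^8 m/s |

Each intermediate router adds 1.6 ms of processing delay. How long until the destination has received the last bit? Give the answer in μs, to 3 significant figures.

72000 μs

Transmission delays (L/R per hop): 26.6667, 0.173913, 1.08108 μs; sum = 27.9217 μs.
Propagation delays (d/s per hop): 0.04, 30000, 38737.4 μs; sum = 68737.4 μs.
Processing at 2 router(s): 2 × 1.6 ms = 3200 μs.
End-to-end = 72000 μs.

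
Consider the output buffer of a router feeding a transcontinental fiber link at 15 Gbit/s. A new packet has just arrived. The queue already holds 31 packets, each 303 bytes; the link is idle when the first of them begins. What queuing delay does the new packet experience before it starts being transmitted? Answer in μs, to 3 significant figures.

5.01 μs

Each queued packet: L/R = 2424/15000000000 = 0.1616 μs.
31 queued → 5.0096 μs.
Queuing delay = 5.01 μs.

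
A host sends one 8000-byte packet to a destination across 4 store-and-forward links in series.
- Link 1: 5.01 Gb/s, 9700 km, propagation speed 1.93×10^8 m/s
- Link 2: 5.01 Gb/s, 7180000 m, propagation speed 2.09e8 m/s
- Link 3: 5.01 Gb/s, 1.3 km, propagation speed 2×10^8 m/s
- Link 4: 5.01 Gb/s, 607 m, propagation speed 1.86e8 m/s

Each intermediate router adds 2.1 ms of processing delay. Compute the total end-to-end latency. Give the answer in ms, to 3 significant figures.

L = 8000 × 8 = 64000 bits.
Transmission delay per hop = L/R = 64000/5010000000 = 0.0127745 ms; 4 hops → 0.0510978 ms.
Propagation delays (d/s per hop): 50.2591, 34.3541, 0.0065, 0.00326344 ms; sum = 84.6229 ms.
Processing at 3 router(s): 3 × 2.1 ms = 6.3 ms.
End-to-end = 91.0 ms.

91.0 ms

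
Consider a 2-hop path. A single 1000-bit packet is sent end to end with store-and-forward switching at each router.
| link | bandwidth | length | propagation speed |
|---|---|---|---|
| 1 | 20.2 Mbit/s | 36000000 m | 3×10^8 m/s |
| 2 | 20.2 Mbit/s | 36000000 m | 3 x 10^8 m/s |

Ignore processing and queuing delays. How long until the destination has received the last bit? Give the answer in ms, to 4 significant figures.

240.1 ms

Transmission delay per hop = L/R = 1000/20200000 = 0.049505 ms; 2 hops → 0.0990099 ms.
Propagation delays (d/s per hop): 120, 120 ms; sum = 240 ms.
End-to-end = 240.1 ms.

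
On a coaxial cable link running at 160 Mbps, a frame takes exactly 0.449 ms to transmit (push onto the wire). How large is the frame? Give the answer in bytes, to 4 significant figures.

8980 bytes

L = R × t_tx = 160000000 b/s × 0.000449 s = 71840 bits.
In bytes: 71840 / 8 = 8980 bytes.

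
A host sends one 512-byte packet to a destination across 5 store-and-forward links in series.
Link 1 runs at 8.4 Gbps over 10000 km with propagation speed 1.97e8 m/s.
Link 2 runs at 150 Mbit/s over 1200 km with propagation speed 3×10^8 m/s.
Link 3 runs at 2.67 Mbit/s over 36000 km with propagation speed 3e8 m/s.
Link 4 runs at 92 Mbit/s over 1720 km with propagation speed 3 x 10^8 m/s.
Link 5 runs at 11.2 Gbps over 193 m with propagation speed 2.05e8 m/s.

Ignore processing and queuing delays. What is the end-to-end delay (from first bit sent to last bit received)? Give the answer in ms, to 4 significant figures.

182.1 ms

L = 512 × 8 = 4096 bits.
Transmission delays (L/R per hop): 0.000487619, 0.0273067, 1.53408, 0.0445217, 0.000365714 ms; sum = 1.60676 ms.
Propagation delays (d/s per hop): 50.7614, 4, 120, 5.73333, 0.000941463 ms; sum = 180.496 ms.
End-to-end = 182.1 ms.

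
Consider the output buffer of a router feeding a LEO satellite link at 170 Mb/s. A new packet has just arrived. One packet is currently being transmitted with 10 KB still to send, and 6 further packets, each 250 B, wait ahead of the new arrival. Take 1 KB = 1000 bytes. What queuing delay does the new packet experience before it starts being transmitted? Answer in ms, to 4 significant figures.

Each queued packet: L/R = 2000/170000000 = 0.0117647 ms.
6 queued → 0.0705882 ms.
Plus remaining 80000 bits of current packet: 0.470588 ms.
Queuing delay = 0.5412 ms.

0.5412 ms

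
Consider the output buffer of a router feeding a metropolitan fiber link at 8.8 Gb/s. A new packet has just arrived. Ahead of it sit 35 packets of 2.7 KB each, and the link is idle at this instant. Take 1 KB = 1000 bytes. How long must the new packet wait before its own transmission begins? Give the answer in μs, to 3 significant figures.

Each queued packet: L/R = 21600/8800000000 = 2.45455 μs.
35 queued → 85.9091 μs.
Queuing delay = 85.9 μs.

85.9 μs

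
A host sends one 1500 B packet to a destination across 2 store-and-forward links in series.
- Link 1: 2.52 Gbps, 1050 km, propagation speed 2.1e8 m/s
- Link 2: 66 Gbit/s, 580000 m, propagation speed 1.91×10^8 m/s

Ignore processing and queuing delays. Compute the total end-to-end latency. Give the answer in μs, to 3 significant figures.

L = 1500 × 8 = 12000 bits.
Transmission delays (L/R per hop): 4.7619, 0.181818 μs; sum = 4.94372 μs.
Propagation delays (d/s per hop): 5000, 3036.65 μs; sum = 8036.65 μs.
End-to-end = 8040 μs.

8040 μs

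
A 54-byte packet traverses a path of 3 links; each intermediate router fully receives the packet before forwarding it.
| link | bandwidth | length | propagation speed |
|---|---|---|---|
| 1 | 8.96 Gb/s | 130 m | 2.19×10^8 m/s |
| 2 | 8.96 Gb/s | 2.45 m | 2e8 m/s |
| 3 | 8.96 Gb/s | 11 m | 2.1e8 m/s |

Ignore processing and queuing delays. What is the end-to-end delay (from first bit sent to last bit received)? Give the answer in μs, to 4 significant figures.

0.8029 μs

L = 54 × 8 = 432 bits.
Transmission delay per hop = L/R = 432/8960000000 = 0.0482143 μs; 3 hops → 0.144643 μs.
Propagation delays (d/s per hop): 0.593607, 0.01225, 0.052381 μs; sum = 0.658238 μs.
End-to-end = 0.8029 μs.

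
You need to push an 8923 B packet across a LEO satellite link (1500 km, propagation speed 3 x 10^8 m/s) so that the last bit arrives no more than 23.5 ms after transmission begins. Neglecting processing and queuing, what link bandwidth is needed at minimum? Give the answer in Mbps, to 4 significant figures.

L = 71384 bits.
Propagation delay = 1500000 / 300000000 = 5 ms.
Transmission budget = 23.5 − 5 = 18.5 ms.
R ≥ L / t_tx = 71384 bits / 0.0185 s = 3.859 Mbps.

3.859 Mbps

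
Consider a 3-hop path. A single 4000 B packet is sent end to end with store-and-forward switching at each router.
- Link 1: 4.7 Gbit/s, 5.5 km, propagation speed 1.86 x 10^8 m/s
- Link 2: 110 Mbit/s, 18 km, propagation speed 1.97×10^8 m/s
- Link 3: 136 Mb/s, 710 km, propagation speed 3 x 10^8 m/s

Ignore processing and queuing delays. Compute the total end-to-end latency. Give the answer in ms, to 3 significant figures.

L = 4000 × 8 = 32000 bits.
Transmission delays (L/R per hop): 0.00680851, 0.290909, 0.235294 ms; sum = 0.533012 ms.
Propagation delays (d/s per hop): 0.0295699, 0.0913706, 2.36667 ms; sum = 2.48761 ms.
End-to-end = 3.02 ms.

3.02 ms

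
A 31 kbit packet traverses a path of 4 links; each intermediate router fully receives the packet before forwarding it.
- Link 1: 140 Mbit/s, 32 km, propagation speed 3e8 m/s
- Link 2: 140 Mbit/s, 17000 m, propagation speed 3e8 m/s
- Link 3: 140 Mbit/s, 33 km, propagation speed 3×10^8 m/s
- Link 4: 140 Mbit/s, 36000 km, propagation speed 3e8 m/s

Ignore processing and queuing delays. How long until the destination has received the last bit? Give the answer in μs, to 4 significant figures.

121200 μs

L = 31000 bits.
Transmission delay per hop = L/R = 31000/140000000 = 221.429 μs; 4 hops → 885.714 μs.
Propagation delays (d/s per hop): 106.667, 56.6667, 110, 120000 μs; sum = 120273 μs.
End-to-end = 121200 μs.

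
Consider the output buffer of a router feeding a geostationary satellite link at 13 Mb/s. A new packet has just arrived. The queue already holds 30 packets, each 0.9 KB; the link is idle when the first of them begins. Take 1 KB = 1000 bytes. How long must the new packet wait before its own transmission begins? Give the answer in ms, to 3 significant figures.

Each queued packet: L/R = 7200/13000000 = 0.553846 ms.
30 queued → 16.6154 ms.
Queuing delay = 16.6 ms.

16.6 ms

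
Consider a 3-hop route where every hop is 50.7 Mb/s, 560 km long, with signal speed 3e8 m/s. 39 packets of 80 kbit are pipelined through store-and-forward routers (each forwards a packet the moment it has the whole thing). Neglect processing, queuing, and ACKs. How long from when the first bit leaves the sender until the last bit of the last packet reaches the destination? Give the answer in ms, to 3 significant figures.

70.3 ms

Per-hop transmission t_tx = L/R = 80000/50700000 = 1.57791 ms.
Per-hop propagation t_prop = 560000/300000000 = 1.86667 ms.
Pipeline fill: first packet needs 3·t_tx to clear all hops; remaining 38 packets each add one t_tx.
Total = (3+39-1)·t_tx + 3·t_prop = 41·1.57791 + 3·1.86667 = 70.3 ms.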